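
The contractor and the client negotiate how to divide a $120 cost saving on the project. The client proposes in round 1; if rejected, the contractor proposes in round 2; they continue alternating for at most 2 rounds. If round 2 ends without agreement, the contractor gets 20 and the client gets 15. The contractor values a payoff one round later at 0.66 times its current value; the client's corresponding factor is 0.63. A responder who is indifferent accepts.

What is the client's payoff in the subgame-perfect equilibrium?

50.7

Round 2 (the contractor proposes): the client gets 15 if talks fail, so the contractor offers 15 and keeps 105.
Round 1 (the client proposes): the contractor can get 105 next round, worth 0.66 × 105 = 69.3 now; the client offers that and keeps 50.7.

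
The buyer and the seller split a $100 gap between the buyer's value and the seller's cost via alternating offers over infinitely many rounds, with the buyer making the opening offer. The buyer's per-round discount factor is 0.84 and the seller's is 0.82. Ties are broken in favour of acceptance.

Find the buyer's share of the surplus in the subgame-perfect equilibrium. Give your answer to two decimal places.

Let x be the buyer's share when the buyer proposes and y be the seller's share when the seller proposes.
The seller accepts iff offered ≥ 0.82·y, so x = 100 − 0.82y. Symmetrically y = 100 − 0.84x.
Substituting: x = 100 − 0.82(100 − 0.84x), giving x(1 − 0.84·0.82) = 100(1 − 0.82).
So x = 100 × 0.18 / 0.3112 ≈ 57.8406, and the seller receives 100 − x ≈ 42.1594.

57.84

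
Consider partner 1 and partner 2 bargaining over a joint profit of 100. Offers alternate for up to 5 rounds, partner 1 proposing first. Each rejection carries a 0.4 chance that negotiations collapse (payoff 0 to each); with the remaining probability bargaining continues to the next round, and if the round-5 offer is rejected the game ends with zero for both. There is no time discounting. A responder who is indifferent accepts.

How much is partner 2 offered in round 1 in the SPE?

32.64

By backward induction:
Round 5 (partner 1 proposes): partner 2 will accept anything ≥ 0, so partner 1 offers 0 and keeps 100.
Round 4 (partner 2 proposes): rejecting gives partner 1 an expected 0.6 × 100 = 60, so partner 2 offers 60, keeping 40.
Round 3 (partner 1 proposes): rejecting gives partner 2 an expected 0.6 × 40 = 24; partner 1 offers that and keeps 76.
Round 2 (partner 2 proposes): rejecting gives partner 1 an expected 0.6 × 76 = 45.6, so partner 2 offers 45.6, keeping 54.4.
Round 1 (partner 1 proposes): rejecting gives partner 2 an expected 0.6 × 54.4 = 32.64. Partner 1 offers 32.64 and keeps 100 − 32.64 = 67.36.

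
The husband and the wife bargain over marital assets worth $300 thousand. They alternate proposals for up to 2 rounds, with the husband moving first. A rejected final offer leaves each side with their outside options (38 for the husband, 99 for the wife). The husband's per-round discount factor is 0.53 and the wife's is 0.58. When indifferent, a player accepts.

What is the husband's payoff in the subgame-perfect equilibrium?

148.04

Round 2 (the wife proposes): the husband gets 38 if talks fail, so the wife offers 38 and keeps 262.
Round 1 (the husband proposes): the wife can get 262 next round, worth 0.58 × 262 = 151.96 now. The husband offers 151.96 and keeps 300 − 151.96 = 148.04.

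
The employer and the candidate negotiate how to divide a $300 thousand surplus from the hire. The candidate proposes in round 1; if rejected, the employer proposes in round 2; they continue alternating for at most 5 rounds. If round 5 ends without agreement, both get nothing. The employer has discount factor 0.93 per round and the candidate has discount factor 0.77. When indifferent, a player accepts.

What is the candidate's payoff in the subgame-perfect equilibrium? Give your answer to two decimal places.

189.88

Round 5 (the candidate proposes): rejection yields 0 for the employer; the candidate offers 0 and keeps 300.
Round 4 (the employer proposes): the candidate can get 300 next round, worth 0.77 × 300 = 231 now. The employer offers 231 and keeps 300 − 231 = 69.
Round 3 (the candidate proposes): the employer can get 69 next round, worth 0.93 × 69 = 64.17 now, so the candidate offers 64.17, keeping 235.83.
Round 2 (the employer proposes): the candidate can get 235.83 next round, worth 0.77 × 235.83 = 181.5891 now, so the employer offers 181.5891, keeping 118.4109.
Round 1 (the candidate proposes): the employer can get 118.4109 next round, worth 0.93 × 118.4109 = 110.122137 now; the candidate offers that and keeps 189.877863.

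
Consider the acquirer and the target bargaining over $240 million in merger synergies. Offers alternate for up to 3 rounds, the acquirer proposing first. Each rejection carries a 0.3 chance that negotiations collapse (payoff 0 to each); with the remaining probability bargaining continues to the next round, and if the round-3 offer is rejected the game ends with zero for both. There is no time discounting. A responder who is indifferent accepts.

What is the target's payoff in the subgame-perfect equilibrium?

Round 3 (the acquirer proposes): the target will accept anything ≥ 0, so the acquirer offers 0 and keeps 240.
Round 2 (the target proposes): rejecting gives the acquirer an expected 0.7 × 240 = 168. The target offers 168 and keeps 240 − 168 = 72.
Round 1 (the acquirer proposes): rejecting gives the target an expected 0.7 × 72 = 50.4; the acquirer offers that and keeps 189.6.

50.4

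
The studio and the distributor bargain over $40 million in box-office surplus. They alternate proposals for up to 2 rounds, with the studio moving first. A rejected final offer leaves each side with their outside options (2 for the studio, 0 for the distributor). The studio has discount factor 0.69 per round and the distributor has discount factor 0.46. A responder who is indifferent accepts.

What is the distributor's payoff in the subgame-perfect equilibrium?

Round 2 (the distributor proposes): the studio gets 2 if talks fail, so the distributor offers 2 and keeps 38.
Round 1 (the studio proposes): the distributor can get 38 next round, worth 0.46 × 38 = 17.48 now. The studio offers 17.48 and keeps 40 − 17.48 = 22.52.

17.48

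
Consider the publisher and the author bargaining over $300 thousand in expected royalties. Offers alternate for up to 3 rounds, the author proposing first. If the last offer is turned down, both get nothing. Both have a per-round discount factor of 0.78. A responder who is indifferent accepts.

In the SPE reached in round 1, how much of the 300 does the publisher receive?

Round 3 (the author proposes): the publisher will accept anything ≥ 0, so the author offers 0 and keeps 300.
Round 2 (the publisher proposes): the author can get 300 next round, worth 0.78 × 300 = 234 now, so the publisher offers 234, keeping 66.
Round 1 (the author proposes): the publisher can get 66 next round, worth 0.78 × 66 = 51.48 now, so the author offers 51.48, keeping 248.52.

51.48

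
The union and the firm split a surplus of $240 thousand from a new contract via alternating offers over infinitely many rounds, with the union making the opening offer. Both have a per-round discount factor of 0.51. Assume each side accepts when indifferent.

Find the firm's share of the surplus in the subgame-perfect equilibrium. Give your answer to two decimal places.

Let x be the union's share when the union proposes and y be the firm's share when the firm proposes.
The firm accepts iff offered ≥ 0.51·y, so x = 240 − 0.51y. Symmetrically y = 240 − 0.51x.
Substituting: x = 240 − 0.51(240 − 0.51x), giving x(1 − 0.51·0.51) = 240(1 − 0.51).
So x = 240 × 0.49 / 0.7399 ≈ 158.9404, and the firm receives 240 − x ≈ 81.0596.

81.06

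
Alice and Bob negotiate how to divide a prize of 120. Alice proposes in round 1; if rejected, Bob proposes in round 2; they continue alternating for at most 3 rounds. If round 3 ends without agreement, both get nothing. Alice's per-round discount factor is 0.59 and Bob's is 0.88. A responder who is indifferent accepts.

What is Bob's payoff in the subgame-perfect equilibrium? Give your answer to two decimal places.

Round 3 (Alice proposes): Bob will accept anything ≥ 0, so Alice offers 0 and keeps 120.
Round 2 (Bob proposes): Alice can get 120 next round, worth 0.59 × 120 = 70.8 now, so Bob offers 70.8, keeping 49.2.
Round 1 (Alice proposes): Bob can get 49.2 next round, worth 0.88 × 49.2 = 43.296 now. Alice offers 43.296 and keeps 120 − 43.296 = 76.704.

43.30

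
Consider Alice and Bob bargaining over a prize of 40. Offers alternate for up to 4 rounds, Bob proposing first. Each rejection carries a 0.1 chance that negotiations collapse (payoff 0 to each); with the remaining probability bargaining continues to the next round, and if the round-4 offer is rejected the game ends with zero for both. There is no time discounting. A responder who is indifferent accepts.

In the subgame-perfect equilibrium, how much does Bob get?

Round 4 (Alice proposes): rejection yields 0 for Bob; Alice offers 0 and keeps 40.
Round 3 (Bob proposes): rejecting gives Alice an expected 0.9 × 40 = 36, so Bob offers 36, keeping 4.
Round 2 (Alice proposes): rejecting gives Bob an expected 0.9 × 4 = 3.6, so Alice offers 3.6, keeping 36.4.
Round 1 (Bob proposes): rejecting gives Alice an expected 0.9 × 36.4 = 32.76; Bob offers that and keeps 7.24.

7.24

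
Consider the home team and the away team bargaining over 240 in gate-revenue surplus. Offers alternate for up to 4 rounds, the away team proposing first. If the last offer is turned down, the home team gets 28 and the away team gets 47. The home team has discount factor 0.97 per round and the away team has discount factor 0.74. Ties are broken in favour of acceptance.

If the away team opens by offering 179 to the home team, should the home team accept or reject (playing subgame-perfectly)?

Reject

Round 4 (the home team proposes): the away team gets 47 if talks fail, so the home team offers 47 and keeps 193.
Round 3 (the away team proposes): the home team can get 193 next round, worth 0.97 × 193 = 187.21 now. The away team offers 187.21 and keeps 240 − 187.21 = 52.79.
Round 2 (the home team proposes): the away team can get 52.79 next round, worth 0.74 × 52.79 = 39.0646 now; the home team offers that and keeps 200.9354.
So by rejecting in round 1, the home team gets 200.9354 next round, worth 0.97 × 200.9354 = 194.907338 now.
Offer 179 < 194.907338, so the home team rejects.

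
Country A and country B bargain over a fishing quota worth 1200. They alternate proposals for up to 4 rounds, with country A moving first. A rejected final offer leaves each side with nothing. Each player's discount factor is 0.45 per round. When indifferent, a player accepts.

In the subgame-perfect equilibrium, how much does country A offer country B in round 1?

406.35

Round 4 (country B proposes): rejection yields 0 for country A; country B offers 0 and keeps 1200.
Round 3 (country A proposes): country B can get 1200 next round, worth 0.45 × 1200 = 540 now. Country A offers 540 and keeps 1200 − 540 = 660.
Round 2 (country B proposes): country A can get 660 next round, worth 0.45 × 660 = 297 now, so country B offers 297, keeping 903.
Round 1 (country A proposes): country B can get 903 next round, worth 0.45 × 903 = 406.35 now, so country A offers 406.35, keeping 793.65.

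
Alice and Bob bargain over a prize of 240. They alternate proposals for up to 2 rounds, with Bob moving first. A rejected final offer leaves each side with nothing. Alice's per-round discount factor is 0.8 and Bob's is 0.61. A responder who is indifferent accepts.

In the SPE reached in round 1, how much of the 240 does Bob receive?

48

Round 2 (Alice proposes): rejection yields 0 for Bob; Alice offers 0 and keeps 240.
Round 1 (Bob proposes): Alice can get 240 next round, worth 0.8 × 240 = 192 now; Bob offers that and keeps 48.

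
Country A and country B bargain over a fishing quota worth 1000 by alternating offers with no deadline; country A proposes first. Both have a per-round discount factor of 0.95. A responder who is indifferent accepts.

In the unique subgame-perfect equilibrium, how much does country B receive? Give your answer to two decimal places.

In a stationary SPE each proposer offers the other exactly their discounted continuation value.
If country A keeps x when proposing and country B keeps y when proposing, then x = 1000 − 0.95y and y = 1000 − 0.95x.
Solving: x = 1000(1 − 0.95) / (1 − 0.95·0.95) = 50 / 0.0975 ≈ 512.8205.
Country B gets 1000 − 512.8205 ≈ 487.1795.

487.18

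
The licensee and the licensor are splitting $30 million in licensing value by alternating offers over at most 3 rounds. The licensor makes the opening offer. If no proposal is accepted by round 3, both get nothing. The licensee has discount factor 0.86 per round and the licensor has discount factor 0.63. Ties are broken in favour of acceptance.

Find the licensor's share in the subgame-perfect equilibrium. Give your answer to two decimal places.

20.45

Work backward from the last round.
Round 3 (the licensor proposes): rejection yields 0 for the licensee; the licensor offers 0 and keeps 30.
Round 2 (the licensee proposes): the licensor can get 30 next round, worth 0.63 × 30 = 18.9 now; the licensee offers that and keeps 11.1.
Round 1 (the licensor proposes): the licensee can get 11.1 next round, worth 0.86 × 11.1 = 9.546 now; the licensor offers that and keeps 20.454.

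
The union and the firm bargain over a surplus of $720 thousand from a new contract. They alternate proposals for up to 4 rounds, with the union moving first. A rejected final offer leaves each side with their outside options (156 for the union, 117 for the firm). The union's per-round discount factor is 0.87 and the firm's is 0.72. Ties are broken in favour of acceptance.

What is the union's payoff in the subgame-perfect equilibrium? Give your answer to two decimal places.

398.24

Round 4 (the firm proposes): the union gets 156 if talks fail, so the firm offers 156 and keeps 564.
Round 3 (the union proposes): the firm can get 564 next round, worth 0.72 × 564 = 406.08 now. The union offers 406.08 and keeps 720 − 406.08 = 313.92.
Round 2 (the firm proposes): the union can get 313.92 next round, worth 0.87 × 313.92 = 273.1104 now, so the firm offers 273.1104, keeping 446.8896.
Round 1 (the union proposes): the firm can get 446.8896 next round, worth 0.72 × 446.8896 = 321.760512 now; the union offers that and keeps 398.239488.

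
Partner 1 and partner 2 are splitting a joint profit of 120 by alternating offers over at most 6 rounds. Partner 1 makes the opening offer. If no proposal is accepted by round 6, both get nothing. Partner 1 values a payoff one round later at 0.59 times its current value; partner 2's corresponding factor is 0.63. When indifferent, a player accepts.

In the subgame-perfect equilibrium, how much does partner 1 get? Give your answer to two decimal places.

67.04

Round 6 (partner 2 proposes): partner 1 will accept anything ≥ 0, so partner 2 offers 0 and keeps 120.
Round 5 (partner 1 proposes): partner 2 can get 120 next round, worth 0.63 × 120 = 75.6 now. Partner 1 offers 75.6 and keeps 120 − 75.6 = 44.4.
Round 4 (partner 2 proposes): partner 1 can get 44.4 next round, worth 0.59 × 44.4 = 26.196 now; partner 2 offers that and keeps 93.804.
Round 3 (partner 1 proposes): partner 2 can get 93.804 next round, worth 0.63 × 93.804 = 59.09652 now. Partner 1 offers 59.09652 and keeps 120 − 59.09652 = 60.90348.
Round 2 (partner 2 proposes): partner 1 can get 60.90348 next round, worth 0.59 × 60.90348 = 35.9330532 now. Partner 2 offers 35.9330532 and keeps 120 − 35.9330532 = 84.0669468.
Round 1 (partner 1 proposes): partner 2 can get 84.0669468 next round, worth 0.63 × 84.0669468 = 52.962176484 now. Partner 1 offers 52.962176484 and keeps 120 − 52.962176484 = 67.037823516.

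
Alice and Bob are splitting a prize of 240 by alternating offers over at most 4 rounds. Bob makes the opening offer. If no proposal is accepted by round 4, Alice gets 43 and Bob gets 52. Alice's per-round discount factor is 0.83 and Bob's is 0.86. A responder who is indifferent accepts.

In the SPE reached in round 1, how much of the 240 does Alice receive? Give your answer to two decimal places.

Round 4 (Alice proposes): Bob gets 52 if talks fail, so Alice offers 52 and keeps 188.
Round 3 (Bob proposes): Alice can get 188 next round, worth 0.83 × 188 = 156.04 now; Bob offers that and keeps 83.96.
Round 2 (Alice proposes): Bob can get 83.96 next round, worth 0.86 × 83.96 = 72.2056 now. Alice offers 72.2056 and keeps 240 − 72.2056 = 167.7944.
Round 1 (Bob proposes): Alice can get 167.7944 next round, worth 0.83 × 167.7944 = 139.269352 now, so Bob offers 139.269352, keeping 100.730648.

139.27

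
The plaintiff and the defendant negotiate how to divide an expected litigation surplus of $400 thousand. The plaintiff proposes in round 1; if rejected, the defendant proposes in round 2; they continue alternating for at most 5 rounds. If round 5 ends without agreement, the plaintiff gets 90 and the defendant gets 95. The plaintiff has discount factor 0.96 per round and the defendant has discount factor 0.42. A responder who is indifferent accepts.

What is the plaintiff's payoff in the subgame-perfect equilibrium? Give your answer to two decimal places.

Round 5 (the plaintiff proposes): the defendant gets 95 if talks fail, so the plaintiff offers 95 and keeps 305.
Round 4 (the defendant proposes): the plaintiff can get 305 next round, worth 0.96 × 305 = 292.8 now; the defendant offers that and keeps 107.2.
Round 3 (the plaintiff proposes): the defendant can get 107.2 next round, worth 0.42 × 107.2 = 45.024 now. The plaintiff offers 45.024 and keeps 400 − 45.024 = 354.976.
Round 2 (the defendant proposes): the plaintiff can get 354.976 next round, worth 0.96 × 354.976 = 340.77696 now, so the defendant offers 340.77696, keeping 59.22304.
Round 1 (the plaintiff proposes): the defendant can get 59.22304 next round, worth 0.42 × 59.22304 = 24.8736768 now, so the plaintiff offers 24.8736768, keeping 375.1263232.

375.13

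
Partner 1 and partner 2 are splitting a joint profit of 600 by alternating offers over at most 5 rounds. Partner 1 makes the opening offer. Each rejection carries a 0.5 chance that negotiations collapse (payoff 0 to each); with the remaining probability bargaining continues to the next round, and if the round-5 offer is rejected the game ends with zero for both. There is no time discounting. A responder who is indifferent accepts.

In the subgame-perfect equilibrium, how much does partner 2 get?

187.5

Round 5 (partner 1 proposes): partner 2 will accept anything ≥ 0, so partner 1 offers 0 and keeps 600.
Round 4 (partner 2 proposes): rejecting gives partner 1 an expected 0.5 × 600 = 300. Partner 2 offers 300 and keeps 600 − 300 = 300.
Round 3 (partner 1 proposes): rejecting gives partner 2 an expected 0.5 × 300 = 150. Partner 1 offers 150 and keeps 600 − 150 = 450.
Round 2 (partner 2 proposes): rejecting gives partner 1 an expected 0.5 × 450 = 225. Partner 2 offers 225 and keeps 600 − 225 = 375.
Round 1 (partner 1 proposes): rejecting gives partner 2 an expected 0.5 × 375 = 187.5; partner 1 offers that and keeps 412.5.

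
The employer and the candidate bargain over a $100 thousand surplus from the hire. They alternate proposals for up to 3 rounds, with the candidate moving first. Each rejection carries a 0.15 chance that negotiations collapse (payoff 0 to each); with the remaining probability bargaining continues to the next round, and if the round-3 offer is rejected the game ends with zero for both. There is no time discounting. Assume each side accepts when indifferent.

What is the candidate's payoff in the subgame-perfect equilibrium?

Round 3 (the candidate proposes): the employer will accept anything ≥ 0, so the candidate offers 0 and keeps 100.
Round 2 (the employer proposes): rejecting gives the candidate an expected 0.85 × 100 = 85; the employer offers that and keeps 15.
Round 1 (the candidate proposes): rejecting gives the employer an expected 0.85 × 15 = 12.75, so the candidate offers 12.75, keeping 87.25.

87.25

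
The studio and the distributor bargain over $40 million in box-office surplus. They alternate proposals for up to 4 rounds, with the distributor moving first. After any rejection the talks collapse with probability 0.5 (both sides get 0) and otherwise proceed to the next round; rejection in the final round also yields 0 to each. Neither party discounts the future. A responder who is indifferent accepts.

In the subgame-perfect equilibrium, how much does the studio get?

Round 4 (the studio proposes): the distributor will accept anything ≥ 0, so the studio offers 0 and keeps 40.
Round 3 (the distributor proposes): rejecting gives the studio an expected 0.5 × 40 = 20, so the distributor offers 20, keeping 20.
Round 2 (the studio proposes): rejecting gives the distributor an expected 0.5 × 20 = 10, so the studio offers 10, keeping 30.
Round 1 (the distributor proposes): rejecting gives the studio an expected 0.5 × 30 = 15. The distributor offers 15 and keeps 40 − 15 = 25.

15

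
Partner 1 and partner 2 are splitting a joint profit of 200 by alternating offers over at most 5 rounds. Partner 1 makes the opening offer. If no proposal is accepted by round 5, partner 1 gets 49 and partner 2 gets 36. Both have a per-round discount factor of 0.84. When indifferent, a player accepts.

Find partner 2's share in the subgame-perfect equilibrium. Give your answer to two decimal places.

Solve by backward induction from round 5.
Round 5 (partner 1 proposes): partner 2 gets 36 if talks fail, so partner 1 offers 36 and keeps 164.
Round 4 (partner 2 proposes): partner 1 can get 164 next round, worth 0.84 × 164 = 137.76 now, so partner 2 offers 137.76, keeping 62.24.
Round 3 (partner 1 proposes): partner 2 can get 62.24 next round, worth 0.84 × 62.24 = 52.2816 now. Partner 1 offers 52.2816 and keeps 200 − 52.2816 = 147.7184.
Round 2 (partner 2 proposes): partner 1 can get 147.7184 next round, worth 0.84 × 147.7184 = 124.083456 now, so partner 2 offers 124.083456, keeping 75.916544.
Round 1 (partner 1 proposes): partner 2 can get 75.916544 next round, worth 0.84 × 75.916544 = 63.76989696 now. Partner 1 offers 63.76989696 and keeps 200 − 63.76989696 = 136.23010304.

63.77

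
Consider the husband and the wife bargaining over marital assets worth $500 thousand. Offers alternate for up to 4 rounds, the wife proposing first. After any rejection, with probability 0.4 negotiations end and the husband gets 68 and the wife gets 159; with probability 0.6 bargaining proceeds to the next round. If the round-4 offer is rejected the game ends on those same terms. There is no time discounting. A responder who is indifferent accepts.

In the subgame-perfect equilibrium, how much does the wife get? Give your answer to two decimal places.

307.51

Round 4 (the husband proposes): the wife gets 159 if talks fail, so the husband offers 159 and keeps 341.
Round 3 (the wife proposes): rejecting gives the husband an expected 0.6 × 341 + 0.4 × 68 = 231.8. The wife offers 231.8 and keeps 500 − 231.8 = 268.2.
Round 2 (the husband proposes): rejecting gives the wife an expected 0.6 × 268.2 + 0.4 × 159 = 224.52. The husband offers 224.52 and keeps 500 − 224.52 = 275.48.
Round 1 (the wife proposes): rejecting gives the husband an expected 0.6 × 275.48 + 0.4 × 68 = 192.488; the wife offers that and keeps 307.512.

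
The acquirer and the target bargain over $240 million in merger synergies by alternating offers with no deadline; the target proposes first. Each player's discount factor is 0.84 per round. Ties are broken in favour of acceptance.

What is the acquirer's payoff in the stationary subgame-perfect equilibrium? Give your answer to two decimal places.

In a stationary SPE each proposer offers the other exactly their discounted continuation value.
If the target keeps x when proposing and the acquirer keeps y when proposing, then x = 240 − 0.84y and y = 240 − 0.84x.
Solving: x = 240(1 − 0.84) / (1 − 0.84·0.84) = 38.4 / 0.2944 ≈ 130.4348.
The acquirer gets 240 − 130.4348 ≈ 109.5652.

109.57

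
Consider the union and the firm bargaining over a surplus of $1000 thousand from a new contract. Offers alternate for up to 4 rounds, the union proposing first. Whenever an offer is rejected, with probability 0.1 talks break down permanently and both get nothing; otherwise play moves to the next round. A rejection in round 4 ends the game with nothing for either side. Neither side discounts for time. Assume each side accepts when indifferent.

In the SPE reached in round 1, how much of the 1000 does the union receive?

181

Round 4 (the firm proposes): the union will accept anything ≥ 0, so the firm offers 0 and keeps 1000.
Round 3 (the union proposes): rejecting gives the firm an expected 0.9 × 1000 = 900. The union offers 900 and keeps 1000 − 900 = 100.
Round 2 (the firm proposes): rejecting gives the union an expected 0.9 × 100 = 90. The firm offers 90 and keeps 1000 − 90 = 910.
Round 1 (the union proposes): rejecting gives the firm an expected 0.9 × 910 = 819; the union offers that and keeps 181.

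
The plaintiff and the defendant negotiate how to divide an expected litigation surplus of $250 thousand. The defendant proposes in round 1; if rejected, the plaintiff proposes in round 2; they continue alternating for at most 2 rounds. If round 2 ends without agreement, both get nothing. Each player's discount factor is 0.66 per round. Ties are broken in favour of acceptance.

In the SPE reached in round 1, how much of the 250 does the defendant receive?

85

Round 2 (the plaintiff proposes): the defendant will accept anything ≥ 0, so the plaintiff offers 0 and keeps 250.
Round 1 (the defendant proposes): the plaintiff can get 250 next round, worth 0.66 × 250 = 165 now. The defendant offers 165 and keeps 250 − 165 = 85.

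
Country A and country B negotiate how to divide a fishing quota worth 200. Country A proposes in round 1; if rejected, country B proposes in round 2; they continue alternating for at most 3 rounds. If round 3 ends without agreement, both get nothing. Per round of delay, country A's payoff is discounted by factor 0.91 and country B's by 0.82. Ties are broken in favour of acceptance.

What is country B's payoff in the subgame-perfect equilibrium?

14.76

Work backward from the last round.
Round 3 (country A proposes): rejection yields 0 for country B; country A offers 0 and keeps 200.
Round 2 (country B proposes): country A can get 200 next round, worth 0.91 × 200 = 182 now, so country B offers 182, keeping 18.
Round 1 (country A proposes): country B can get 18 next round, worth 0.82 × 18 = 14.76 now, so country A offers 14.76, keeping 185.24.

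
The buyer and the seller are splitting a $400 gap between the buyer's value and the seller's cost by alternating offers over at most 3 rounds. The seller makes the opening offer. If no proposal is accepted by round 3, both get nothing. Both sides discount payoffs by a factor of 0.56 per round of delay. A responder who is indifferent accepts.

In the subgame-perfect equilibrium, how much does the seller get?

301.44

Solve by backward induction from round 3.
Round 3 (the seller proposes): rejection yields 0 for the buyer; the seller offers 0 and keeps 400.
Round 2 (the buyer proposes): the seller can get 400 next round, worth 0.56 × 400 = 224 now, so the buyer offers 224, keeping 176.
Round 1 (the seller proposes): the buyer can get 176 next round, worth 0.56 × 176 = 98.56 now. The seller offers 98.56 and keeps 400 − 98.56 = 301.44.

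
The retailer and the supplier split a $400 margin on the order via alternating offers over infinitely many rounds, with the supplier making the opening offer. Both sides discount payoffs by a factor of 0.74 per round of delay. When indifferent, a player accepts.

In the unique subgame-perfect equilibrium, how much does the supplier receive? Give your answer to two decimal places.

In a stationary SPE each proposer offers the other exactly their discounted continuation value.
If the supplier keeps x when proposing and the retailer keeps y when proposing, then x = 400 − 0.74y and y = 400 − 0.74x.
Solving: x = 400(1 − 0.74) / (1 − 0.74·0.74) = 104 / 0.4524 ≈ 229.8851.
The retailer gets 400 − 229.8851 ≈ 170.1149.

229.89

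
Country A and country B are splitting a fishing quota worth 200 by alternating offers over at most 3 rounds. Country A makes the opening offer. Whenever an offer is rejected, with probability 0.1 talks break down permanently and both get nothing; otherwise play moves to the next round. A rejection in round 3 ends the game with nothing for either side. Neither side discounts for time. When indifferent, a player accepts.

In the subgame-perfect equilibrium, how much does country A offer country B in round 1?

By backward induction:
Round 3 (country A proposes): country B will accept anything ≥ 0, so country A offers 0 and keeps 200.
Round 2 (country B proposes): rejecting gives country A an expected 0.9 × 200 = 180, so country B offers 180, keeping 20.
Round 1 (country A proposes): rejecting gives country B an expected 0.9 × 20 = 18; country A offers that and keeps 182.

18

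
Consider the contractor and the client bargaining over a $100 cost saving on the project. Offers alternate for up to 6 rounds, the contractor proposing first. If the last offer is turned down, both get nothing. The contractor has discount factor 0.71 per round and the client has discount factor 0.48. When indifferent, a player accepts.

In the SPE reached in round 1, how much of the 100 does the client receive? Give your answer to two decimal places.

24.24

Round 6 (the client proposes): the contractor will accept anything ≥ 0, so the client offers 0 and keeps 100.
Round 5 (the contractor proposes): the client can get 100 next round, worth 0.48 × 100 = 48 now, so the contractor offers 48, keeping 52.
Round 4 (the client proposes): the contractor can get 52 next round, worth 0.71 × 52 = 36.92 now. The client offers 36.92 and keeps 100 − 36.92 = 63.08.
Round 3 (the contractor proposes): the client can get 63.08 next round, worth 0.48 × 63.08 = 30.2784 now, so the contractor offers 30.2784, keeping 69.7216.
Round 2 (the client proposes): the contractor can get 69.7216 next round, worth 0.71 × 69.7216 = 49.502336 now; the client offers that and keeps 50.497664.
Round 1 (the contractor proposes): the client can get 50.497664 next round, worth 0.48 × 50.497664 = 24.23887872 now, so the contractor offers 24.23887872, keeping 75.76112128.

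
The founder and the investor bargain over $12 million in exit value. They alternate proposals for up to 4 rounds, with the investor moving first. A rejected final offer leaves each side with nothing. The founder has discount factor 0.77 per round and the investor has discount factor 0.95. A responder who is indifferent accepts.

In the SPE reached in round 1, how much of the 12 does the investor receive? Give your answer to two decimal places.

4.78

Round 4 (the founder proposes): rejection yields 0 for the investor; the founder offers 0 and keeps 12.
Round 3 (the investor proposes): the founder can get 12 next round, worth 0.77 × 12 = 9.24 now, so the investor offers 9.24, keeping 2.76.
Round 2 (the founder proposes): the investor can get 2.76 next round, worth 0.95 × 2.76 = 2.622 now, so the founder offers 2.622, keeping 9.378.
Round 1 (the investor proposes): the founder can get 9.378 next round, worth 0.77 × 9.378 = 7.22106 now; the investor offers that and keeps 4.77894.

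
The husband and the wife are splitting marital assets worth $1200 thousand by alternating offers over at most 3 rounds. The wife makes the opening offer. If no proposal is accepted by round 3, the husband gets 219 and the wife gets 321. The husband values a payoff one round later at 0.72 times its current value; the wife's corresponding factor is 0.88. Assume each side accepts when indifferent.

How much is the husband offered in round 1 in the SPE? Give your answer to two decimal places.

242.44

Solve by backward induction from round 3.
Round 3 (the wife proposes): the husband gets 219 if talks fail, so the wife offers 219 and keeps 981.
Round 2 (the husband proposes): the wife can get 981 next round, worth 0.88 × 981 = 863.28 now. The husband offers 863.28 and keeps 1200 − 863.28 = 336.72.
Round 1 (the wife proposes): the husband can get 336.72 next round, worth 0.72 × 336.72 = 242.4384 now. The wife offers 242.4384 and keeps 1200 − 242.4384 = 957.5616.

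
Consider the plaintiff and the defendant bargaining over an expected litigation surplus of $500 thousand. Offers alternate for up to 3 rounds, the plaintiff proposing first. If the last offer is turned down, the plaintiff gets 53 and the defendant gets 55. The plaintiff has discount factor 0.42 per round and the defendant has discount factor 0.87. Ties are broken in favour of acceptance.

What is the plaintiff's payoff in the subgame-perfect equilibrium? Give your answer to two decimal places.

Round 3 (the plaintiff proposes): the defendant gets 55 if talks fail, so the plaintiff offers 55 and keeps 445.
Round 2 (the defendant proposes): the plaintiff can get 445 next round, worth 0.42 × 445 = 186.9 now; the defendant offers that and keeps 313.1.
Round 1 (the plaintiff proposes): the defendant can get 313.1 next round, worth 0.87 × 313.1 = 272.397 now. The plaintiff offers 272.397 and keeps 500 − 272.397 = 227.603.

227.60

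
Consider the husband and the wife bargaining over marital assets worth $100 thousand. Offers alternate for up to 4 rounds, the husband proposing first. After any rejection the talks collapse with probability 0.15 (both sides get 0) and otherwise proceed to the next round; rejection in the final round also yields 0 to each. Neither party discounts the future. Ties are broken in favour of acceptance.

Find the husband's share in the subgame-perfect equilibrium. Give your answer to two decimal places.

Round 4 (the wife proposes): the husband will accept anything ≥ 0, so the wife offers 0 and keeps 100.
Round 3 (the husband proposes): rejecting gives the wife an expected 0.85 × 100 = 85, so the husband offers 85, keeping 15.
Round 2 (the wife proposes): rejecting gives the husband an expected 0.85 × 15 = 12.75. The wife offers 12.75 and keeps 100 − 12.75 = 87.25.
Round 1 (the husband proposes): rejecting gives the wife an expected 0.85 × 87.25 = 74.1625. The husband offers 74.1625 and keeps 100 − 74.1625 = 25.8375.

25.84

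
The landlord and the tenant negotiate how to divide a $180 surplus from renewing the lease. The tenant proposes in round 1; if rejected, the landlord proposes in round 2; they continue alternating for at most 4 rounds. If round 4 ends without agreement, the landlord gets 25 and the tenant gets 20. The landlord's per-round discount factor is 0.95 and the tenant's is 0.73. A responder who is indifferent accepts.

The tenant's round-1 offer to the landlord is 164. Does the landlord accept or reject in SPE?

Accept

Round 4 (the landlord proposes): the tenant gets 20 if talks fail, so the landlord offers 20 and keeps 160.
Round 3 (the tenant proposes): the landlord can get 160 next round, worth 0.95 × 160 = 152 now. The tenant offers 152 and keeps 180 − 152 = 28.
Round 2 (the landlord proposes): the tenant can get 28 next round, worth 0.73 × 28 = 20.44 now, so the landlord offers 20.44, keeping 159.56.
So by rejecting in round 1, the landlord gets 159.56 next round, worth 0.95 × 159.56 = 151.582 now.
Offer 164 ≥ 151.582, so the landlord accepts.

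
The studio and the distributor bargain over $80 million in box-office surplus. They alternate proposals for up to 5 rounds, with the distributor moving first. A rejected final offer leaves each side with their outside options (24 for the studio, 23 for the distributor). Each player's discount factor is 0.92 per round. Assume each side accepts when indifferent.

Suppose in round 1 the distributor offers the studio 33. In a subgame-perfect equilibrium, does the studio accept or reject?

Accept

Work out the studio's continuation value if the offer is rejected.
Round 5 (the distributor proposes): the studio gets 24 if talks fail, so the distributor offers 24 and keeps 56.
Round 4 (the studio proposes): the distributor can get 56 next round, worth 0.92 × 56 = 51.52 now, so the studio offers 51.52, keeping 28.48.
Round 3 (the distributor proposes): the studio can get 28.48 next round, worth 0.92 × 28.48 = 26.2016 now. The distributor offers 26.2016 and keeps 80 − 26.2016 = 53.7984.
Round 2 (the studio proposes): the distributor can get 53.7984 next round, worth 0.92 × 53.7984 = 49.494528 now; the studio offers that and keeps 30.505472.
So by rejecting in round 1, the studio gets 30.505472 next round, worth 0.92 × 30.505472 = 28.06503424 now.
Offer 33 ≥ 28.06503424, so the studio accepts.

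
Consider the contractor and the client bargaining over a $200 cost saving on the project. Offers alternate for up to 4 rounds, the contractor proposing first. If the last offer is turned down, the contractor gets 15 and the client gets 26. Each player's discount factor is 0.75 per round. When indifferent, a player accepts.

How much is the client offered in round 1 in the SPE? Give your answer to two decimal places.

115.55

Round 4 (the client proposes): the contractor gets 15 if talks fail, so the client offers 15 and keeps 185.
Round 3 (the contractor proposes): the client can get 185 next round, worth 0.75 × 185 = 138.75 now. The contractor offers 138.75 and keeps 200 − 138.75 = 61.25.
Round 2 (the client proposes): the contractor can get 61.25 next round, worth 0.75 × 61.25 = 45.9375 now; the client offers that and keeps 154.0625.
Round 1 (the contractor proposes): the client can get 154.0625 next round, worth 0.75 × 154.0625 = 115.546875 now. The contractor offers 115.546875 and keeps 200 − 115.546875 = 84.453125.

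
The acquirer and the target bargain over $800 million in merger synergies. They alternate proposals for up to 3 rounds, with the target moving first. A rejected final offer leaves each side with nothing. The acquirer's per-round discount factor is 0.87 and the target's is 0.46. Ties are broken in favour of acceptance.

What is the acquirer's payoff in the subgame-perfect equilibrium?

375.84

Round 3 (the target proposes): the acquirer will accept anything ≥ 0, so the target offers 0 and keeps 800.
Round 2 (the acquirer proposes): the target can get 800 next round, worth 0.46 × 800 = 368 now. The acquirer offers 368 and keeps 800 − 368 = 432.
Round 1 (the target proposes): the acquirer can get 432 next round, worth 0.87 × 432 = 375.84 now, so the target offers 375.84, keeping 424.16.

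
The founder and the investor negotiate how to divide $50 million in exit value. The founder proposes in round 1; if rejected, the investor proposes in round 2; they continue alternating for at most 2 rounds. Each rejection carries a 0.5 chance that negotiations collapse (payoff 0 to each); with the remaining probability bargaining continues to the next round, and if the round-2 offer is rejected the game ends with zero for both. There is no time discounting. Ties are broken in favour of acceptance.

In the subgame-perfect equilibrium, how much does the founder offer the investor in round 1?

25

Round 2 (the investor proposes): the founder will accept anything ≥ 0, so the investor offers 0 and keeps 50.
Round 1 (the founder proposes): rejecting gives the investor an expected 0.5 × 50 = 25; the founder offers that and keeps 25.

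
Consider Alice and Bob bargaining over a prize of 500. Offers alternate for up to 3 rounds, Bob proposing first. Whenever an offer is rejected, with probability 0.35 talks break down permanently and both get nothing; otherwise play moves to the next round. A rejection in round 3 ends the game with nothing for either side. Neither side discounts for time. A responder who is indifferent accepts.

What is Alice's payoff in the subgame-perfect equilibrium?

113.75

Round 3 (Bob proposes): rejection yields 0 for Alice; Bob offers 0 and keeps 500.
Round 2 (Alice proposes): rejecting gives Bob an expected 0.65 × 500 = 325, so Alice offers 325, keeping 175.
Round 1 (Bob proposes): rejecting gives Alice an expected 0.65 × 175 = 113.75. Bob offers 113.75 and keeps 500 − 113.75 = 386.25.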